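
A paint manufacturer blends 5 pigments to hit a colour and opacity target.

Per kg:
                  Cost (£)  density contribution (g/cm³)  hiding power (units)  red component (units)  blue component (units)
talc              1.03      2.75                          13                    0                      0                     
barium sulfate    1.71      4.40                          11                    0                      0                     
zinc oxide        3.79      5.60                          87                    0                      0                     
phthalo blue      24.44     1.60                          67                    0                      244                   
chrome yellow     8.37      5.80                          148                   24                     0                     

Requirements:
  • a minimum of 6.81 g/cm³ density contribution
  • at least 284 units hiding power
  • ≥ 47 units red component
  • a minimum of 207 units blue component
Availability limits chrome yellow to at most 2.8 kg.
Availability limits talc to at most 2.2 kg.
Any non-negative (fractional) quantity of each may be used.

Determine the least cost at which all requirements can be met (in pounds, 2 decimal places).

£37.13

Let x1 = kg of talc, x2 = kg of barium sulfate, x3 = kg of zinc oxide, x4 = kg of phthalo blue, x5 = kg of chrome yellow.
Minimize 1.03x1 + 1.71x2 + 3.79x3 + 24.44x4 + 8.37x5 subject to:
  2.75x1 + 4.4x2 + 5.6x3 + 1.6x4 + 5.8x5 ≥ 6.81   (density contribution)
  13x1 + 11x2 + 87x3 + 67x4 + 148x5 ≥ 284   (hiding power)
  24x5 ≥ 47   (red component)
  244x4 ≥ 207   (blue component)
  x5 ≤ 2.8
  x1 ≤ 2.2
  x1, x2, x3, x4, x5 ≥ 0.
The cheapest feasible vertex uses only phthalo blue, chrome yellow; talc, barium sulfate, zinc oxide are not used. Binding constraints: red component and blue component.
Solving gives x4 = 0.848361, x5 = 1.95833.
Total cost: 24.44·0.848361 + 8.37·1.95833 = 37.1252.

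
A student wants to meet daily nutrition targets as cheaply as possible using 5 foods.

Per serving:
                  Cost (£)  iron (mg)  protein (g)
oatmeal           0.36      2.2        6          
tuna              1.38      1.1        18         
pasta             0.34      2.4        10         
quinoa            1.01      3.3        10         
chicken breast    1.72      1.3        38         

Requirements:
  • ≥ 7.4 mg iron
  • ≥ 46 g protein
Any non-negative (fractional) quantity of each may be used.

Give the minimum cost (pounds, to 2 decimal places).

Set it up as a linear program. Let x1 = servings of oatmeal, x2 = servings of tuna, x3 = servings of pasta, x4 = servings of quinoa, x5 = servings of chicken breast.
Minimize 0.36x1 + 1.38x2 + 0.34x3 + 1.01x4 + 1.72x5 with:
  2.2x1 + 1.1x2 + 2.4x3 + 3.3x4 + 1.3x5 ≥ 7.4   (iron)
  6x1 + 18x2 + 10x3 + 10x4 + 38x5 ≥ 46   (protein)
  x1, x2, x3, x4, x5 ≥ 0.
The optimal basis is {pasta}; oatmeal, tuna, quinoa, chicken breast drop out. The protein requirement is met with equality.
That vertex is x3 = 4.6.
Hence cost = 0.34·4.6 = £1.5640.

£1.56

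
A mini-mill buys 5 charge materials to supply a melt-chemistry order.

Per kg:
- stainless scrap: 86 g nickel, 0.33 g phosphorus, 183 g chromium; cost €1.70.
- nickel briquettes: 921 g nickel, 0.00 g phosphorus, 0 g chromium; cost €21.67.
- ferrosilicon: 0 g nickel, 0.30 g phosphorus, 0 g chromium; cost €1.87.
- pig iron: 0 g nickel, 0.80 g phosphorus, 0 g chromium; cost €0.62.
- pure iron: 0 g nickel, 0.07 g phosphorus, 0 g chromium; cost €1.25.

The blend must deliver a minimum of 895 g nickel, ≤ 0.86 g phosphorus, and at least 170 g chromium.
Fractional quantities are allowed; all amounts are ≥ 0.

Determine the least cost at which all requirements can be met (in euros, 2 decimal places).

€20.22

Treat it as an LP. Let x1 = kg of stainless scrap, x2 = kg of nickel briquettes, x3 = kg of ferrosilicon, x4 = kg of pig iron, x5 = kg of pure iron.
min 1.7x1 + 21.67x2 + 1.87x3 + 0.62x4 + 1.25x5 subject to:
  86x1 + 921x2 ≥ 895   (nickel)
  0.33x1 + 0.3x3 + 0.8x4 + 0.07x5 ≤ 0.86   (phosphorus)
  183x1 ≥ 170   (chromium)
  x1, x2, x3, x4, x5 ≥ 0.
The optimal basis is {stainless scrap, nickel briquettes}; ferrosilicon, pig iron, pure iron drop out. The nickel and phosphorus requirements are met with equality.
So stainless scrap = 2.6061 kg, nickel briquettes = 0.72842 kg.
Objective = 1.7·2.6061 + 21.67·0.72842 = 20.2152.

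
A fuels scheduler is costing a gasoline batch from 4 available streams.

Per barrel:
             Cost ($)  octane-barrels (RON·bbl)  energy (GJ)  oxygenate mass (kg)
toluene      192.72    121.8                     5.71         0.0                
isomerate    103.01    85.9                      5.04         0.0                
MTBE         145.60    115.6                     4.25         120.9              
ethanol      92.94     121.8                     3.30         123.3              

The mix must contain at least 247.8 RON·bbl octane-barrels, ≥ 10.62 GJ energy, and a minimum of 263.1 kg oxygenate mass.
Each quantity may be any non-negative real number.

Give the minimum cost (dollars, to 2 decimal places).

$271.45

Let x1 = barrels of toluene, x2 = barrels of isomerate, x3 = barrels of MTBE, x4 = barrels of ethanol.
min 192.72x1 + 103.01x2 + 145.6x3 + 92.94x4 s.t.:
  121.8x1 + 85.9x2 + 115.6x3 + 121.8x4 ≥ 247.8   (octane-barrels)
  5.71x1 + 5.04x2 + 4.25x3 + 3.3x4 ≥ 10.62   (energy)
  120.9x3 + 123.3x4 ≥ 263.1   (oxygenate mass)
  x1, x2, x3, x4 ≥ 0.
At the optimum only isomerate, ethanol are positive (toluene, MTBE = 0). The energy and oxygenate mass requirements are met with equality.
Solving gives x2 = 0.71, x4 = 2.1338.
Objective = 103.01·0.71 + 92.94·2.1338 = 271.4525.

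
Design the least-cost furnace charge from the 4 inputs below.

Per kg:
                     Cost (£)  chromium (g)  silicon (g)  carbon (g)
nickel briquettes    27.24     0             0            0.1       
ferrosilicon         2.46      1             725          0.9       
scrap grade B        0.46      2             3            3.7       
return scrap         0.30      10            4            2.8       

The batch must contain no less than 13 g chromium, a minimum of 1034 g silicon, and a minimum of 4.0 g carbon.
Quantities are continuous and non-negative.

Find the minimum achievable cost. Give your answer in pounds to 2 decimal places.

£3.84

Let x1 = kg of nickel briquettes, x2 = kg of ferrosilicon, x3 = kg of scrap grade B, x4 = kg of return scrap.
Minimize 27.24x1 + 2.46x2 + 0.46x3 + 0.3x4 subject to:
  1x2 + 2x3 + 10x4 ≥ 13   (chromium)
  725x2 + 3x3 + 4x4 ≥ 1034   (silicon)
  0.1x1 + 0.9x2 + 3.7x3 + 2.8x4 ≥ 4   (carbon)
  x1, x2, x3, x4 ≥ 0.
The cheapest feasible vertex uses only ferrosilicon, return scrap; nickel briquettes, scrap grade B are not used. There the chromium and silicon constraints are tight.
So ferrosilicon = 1.42 kg, return scrap = 1.158 kg.
Hence cost = 2.46·1.42 + 0.3·1.158 = £3.8406.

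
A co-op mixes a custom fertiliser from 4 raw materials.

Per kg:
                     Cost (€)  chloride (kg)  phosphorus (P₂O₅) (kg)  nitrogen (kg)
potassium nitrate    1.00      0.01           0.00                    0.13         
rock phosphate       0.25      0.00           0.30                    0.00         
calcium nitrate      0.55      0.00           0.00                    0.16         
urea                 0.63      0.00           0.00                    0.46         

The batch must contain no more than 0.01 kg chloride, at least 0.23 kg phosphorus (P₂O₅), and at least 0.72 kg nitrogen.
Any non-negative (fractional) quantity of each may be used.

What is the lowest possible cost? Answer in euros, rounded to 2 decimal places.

€1.18

Let x1 = kg of potassium nitrate, x2 = kg of rock phosphate, x3 = kg of calcium nitrate, x4 = kg of urea.
min 1x1 + 0.25x2 + 0.55x3 + 0.63x4 with:
  0.01x1 ≤ 0.01   (chloride)
  0.3x2 ≥ 0.23   (phosphorus (P₂O₅))
  0.13x1 + 0.16x3 + 0.46x4 ≥ 0.72   (nitrogen)
  x1, x2, x3, x4 ≥ 0.
The cheapest feasible vertex uses only rock phosphate, urea; potassium nitrate, calcium nitrate are not used. There the phosphorus (P₂O₅) and nitrogen constraints are tight.
Solving gives x2 = 0.7667, x4 = 1.565.
Objective = 0.25·0.7667 + 0.63·1.565 = 1.1776.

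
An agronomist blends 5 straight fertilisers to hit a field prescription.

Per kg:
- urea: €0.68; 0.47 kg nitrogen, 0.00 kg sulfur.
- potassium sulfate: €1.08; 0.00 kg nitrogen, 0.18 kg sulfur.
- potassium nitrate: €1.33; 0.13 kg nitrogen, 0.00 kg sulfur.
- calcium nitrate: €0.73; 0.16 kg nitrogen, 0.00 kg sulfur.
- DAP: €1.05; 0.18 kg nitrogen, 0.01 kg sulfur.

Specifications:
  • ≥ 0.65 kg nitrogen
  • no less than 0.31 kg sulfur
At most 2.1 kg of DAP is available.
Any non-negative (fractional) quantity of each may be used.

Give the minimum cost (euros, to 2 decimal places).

€2.80

Let x1 = kg of urea, x2 = kg of potassium sulfate, x3 = kg of potassium nitrate, x4 = kg of calcium nitrate, x5 = kg of DAP.
Minimise 0.68x1 + 1.08x2 + 1.33x3 + 0.73x4 + 1.05x5 subject to:
  0.47x1 + 0.13x3 + 0.16x4 + 0.18x5 ≥ 0.65   (nitrogen)
  0.18x2 + 0.01x5 ≥ 0.31   (sulfur)
  x5 ≤ 2.1
  x1, x2, x3, x4, x5 ≥ 0.
The cheapest feasible vertex uses only urea, potassium sulfate; potassium nitrate, calcium nitrate, DAP are not used. The nitrogen and sulfur requirements are met with equality.
That vertex is x1 = 1.383, x2 = 1.722.
Total cost: 0.68·1.383 + 1.08·1.722 = 2.8002.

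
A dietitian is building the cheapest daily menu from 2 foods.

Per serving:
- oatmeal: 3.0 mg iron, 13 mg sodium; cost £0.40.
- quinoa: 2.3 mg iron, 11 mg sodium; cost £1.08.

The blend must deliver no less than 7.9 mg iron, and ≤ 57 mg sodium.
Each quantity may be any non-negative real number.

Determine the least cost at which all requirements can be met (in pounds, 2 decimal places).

£1.05

This is a linear program. Let x1 = servings of oatmeal, x2 = servings of quinoa.
Minimize 0.4x1 + 1.08x2 s.t.:
  3x1 + 2.3x2 ≥ 7.9   (iron)
  13x1 + 11x2 ≤ 57   (sodium)
  x1, x2 ≥ 0.
At the optimum only oatmeal is positive (quinoa = 0). The iron requirement is met with equality.
Optimal quantities: oatmeal = 2.633 servings.
Cost = 0.4·2.633 = 1.0532.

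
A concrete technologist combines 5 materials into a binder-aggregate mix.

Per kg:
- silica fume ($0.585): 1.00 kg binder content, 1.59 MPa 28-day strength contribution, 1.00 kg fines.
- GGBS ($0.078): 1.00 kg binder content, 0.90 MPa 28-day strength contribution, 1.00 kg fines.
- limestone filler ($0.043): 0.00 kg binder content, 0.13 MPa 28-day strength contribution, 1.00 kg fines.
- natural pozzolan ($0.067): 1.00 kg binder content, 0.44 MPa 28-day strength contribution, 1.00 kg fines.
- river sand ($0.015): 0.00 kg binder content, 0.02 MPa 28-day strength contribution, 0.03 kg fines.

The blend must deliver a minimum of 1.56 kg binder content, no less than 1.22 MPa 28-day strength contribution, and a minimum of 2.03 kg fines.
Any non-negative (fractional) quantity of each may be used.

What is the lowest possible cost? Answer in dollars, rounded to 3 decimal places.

$0.136

Let x1 = kg of silica fume, x2 = kg of GGBS, x3 = kg of limestone filler, x4 = kg of natural pozzolan, x5 = kg of river sand.
Minimise 0.585x1 + 0.078x2 + 0.043x3 + 0.067x4 + 0.015x5 s.t.:
  1x1 + 1x2 + 1x4 ≥ 1.56   (binder content)
  1.59x1 + 0.9x2 + 0.13x3 + 0.44x4 + 0.02x5 ≥ 1.22   (28-day strength contribution)
  1x1 + 1x2 + 1x3 + 1x4 + 0.03x5 ≥ 2.03   (fines)
  x1, x2, x3, x4, x5 ≥ 0.
At the optimum only GGBS, limestone filler, natural pozzolan are positive (silica fume, river sand = 0). There the binder content, 28-day strength contribution, fines constraints are tight.
Solving gives x2 = 1.027, x3 = 0.47, x4 = 0.5328.
Hence cost = 0.078·1.027 + 0.043·0.47 + 0.067·0.5328 = $0.13601.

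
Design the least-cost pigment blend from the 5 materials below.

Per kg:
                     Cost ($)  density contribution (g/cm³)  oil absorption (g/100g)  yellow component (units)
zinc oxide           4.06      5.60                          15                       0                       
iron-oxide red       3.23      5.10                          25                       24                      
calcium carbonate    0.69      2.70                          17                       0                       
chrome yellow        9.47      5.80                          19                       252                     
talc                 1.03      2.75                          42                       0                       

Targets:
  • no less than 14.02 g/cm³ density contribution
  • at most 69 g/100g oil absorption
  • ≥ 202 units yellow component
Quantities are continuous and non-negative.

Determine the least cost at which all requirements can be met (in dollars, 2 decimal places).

$10.66

This is a linear program. Let x1 = kg of zinc oxide, x2 = kg of iron-oxide red, x3 = kg of calcium carbonate, x4 = kg of chrome yellow, x5 = kg of talc.
min 4.06x1 + 3.23x2 + 0.69x3 + 9.47x4 + 1.03x5 with:
  5.6x1 + 5.1x2 + 2.7x3 + 5.8x4 + 2.75x5 ≥ 14.02   (density contribution)
  15x1 + 25x2 + 17x3 + 19x4 + 42x5 ≤ 69   (oil absorption)
  24x2 + 252x4 ≥ 202   (yellow component)
  x1, x2, x3, x4, x5 ≥ 0.
The optimal basis is {zinc oxide, calcium carbonate, chrome yellow}; iron-oxide red, talc drop out. The density contribution, oil absorption, yellow component requirements are met with equality.
Solving gives x1 = 0.2582, x3 = 2.935, x4 = 0.8016.
Objective = 4.06·0.2582 + 0.69·2.935 + 9.47·0.8016 = 10.6646.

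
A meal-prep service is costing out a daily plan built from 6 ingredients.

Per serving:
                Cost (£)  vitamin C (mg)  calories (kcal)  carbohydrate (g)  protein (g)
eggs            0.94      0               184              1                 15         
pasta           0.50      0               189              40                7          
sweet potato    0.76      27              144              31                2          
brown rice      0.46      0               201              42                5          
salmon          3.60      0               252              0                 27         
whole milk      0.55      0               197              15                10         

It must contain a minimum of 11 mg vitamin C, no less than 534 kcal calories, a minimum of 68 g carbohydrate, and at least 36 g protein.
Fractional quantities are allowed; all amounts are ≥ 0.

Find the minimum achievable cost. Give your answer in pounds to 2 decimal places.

£2.25

Let x1 = servings of eggs, x2 = servings of pasta, x3 = servings of sweet potato, x4 = servings of brown rice, x5 = servings of salmon, x6 = servings of whole milk.
min 0.94x1 + 0.5x2 + 0.76x3 + 0.46x4 + 3.6x5 + 0.55x6 subject to:
  27x3 ≥ 11   (vitamin C)
  184x1 + 189x2 + 144x3 + 201x4 + 252x5 + 197x6 ≥ 534   (calories)
  1x1 + 40x2 + 31x3 + 42x4 + 15x6 ≥ 68   (carbohydrate)
  15x1 + 7x2 + 2x3 + 5x4 + 27x5 + 10x6 ≥ 36   (protein)
  x1, x2, x3, x4, x5, x6 ≥ 0.
The minimum-cost mix takes nothing from eggs, brown rice, salmon — only pasta, sweet potato, whole milk. There the vitamin C, carbohydrate, protein constraints are tight.
So pasta = 0.08788 servings, sweet potato = 0.4074 servings, whole milk = 3.457 servings.
Cost = 0.5·0.08788 + 0.76·0.4074 + 0.55·3.457 = 2.2549.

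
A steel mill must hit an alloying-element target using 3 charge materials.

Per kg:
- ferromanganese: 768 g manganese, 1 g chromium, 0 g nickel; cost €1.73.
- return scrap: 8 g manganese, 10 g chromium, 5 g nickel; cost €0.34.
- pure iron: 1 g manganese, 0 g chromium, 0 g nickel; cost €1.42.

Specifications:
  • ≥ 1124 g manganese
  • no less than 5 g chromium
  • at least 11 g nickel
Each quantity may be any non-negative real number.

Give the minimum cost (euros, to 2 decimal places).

€3.24

Treat it as an LP. Let x1 = kg of ferromanganese, x2 = kg of return scrap, x3 = kg of pure iron.
Minimise 1.73x1 + 0.34x2 + 1.42x3 with:
  768x1 + 8x2 + 1x3 ≥ 1124   (manganese)
  1x1 + 10x2 ≥ 5   (chromium)
  5x2 ≥ 11   (nickel)
  x1, x2, x3 ≥ 0.
The minimum-cost mix takes nothing from pure iron — only ferromanganese, return scrap. Binding constraints: manganese and nickel.
So ferromanganese = 1.441 kg, return scrap = 2.2 kg.
Hence cost = 1.73·1.441 + 0.34·2.2 = €3.2409.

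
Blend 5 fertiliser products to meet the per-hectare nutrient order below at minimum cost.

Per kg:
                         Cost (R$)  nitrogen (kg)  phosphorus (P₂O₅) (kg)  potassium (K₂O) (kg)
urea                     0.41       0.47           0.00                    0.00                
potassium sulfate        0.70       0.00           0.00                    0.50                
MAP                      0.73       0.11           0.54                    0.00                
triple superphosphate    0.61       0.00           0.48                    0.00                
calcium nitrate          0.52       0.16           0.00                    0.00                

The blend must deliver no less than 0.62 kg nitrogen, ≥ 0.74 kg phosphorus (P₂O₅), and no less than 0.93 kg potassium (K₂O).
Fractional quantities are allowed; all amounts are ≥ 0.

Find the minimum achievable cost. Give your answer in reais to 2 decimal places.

R$2.71

Let x1 = kg of urea, x2 = kg of potassium sulfate, x3 = kg of MAP, x4 = kg of triple superphosphate, x5 = kg of calcium nitrate.
min 0.41x1 + 0.7x2 + 0.73x3 + 0.61x4 + 0.52x5 with:
  0.47x1 + 0.11x3 + 0.16x5 ≥ 0.62   (nitrogen)
  0.54x3 + 0.48x4 ≥ 0.74   (phosphorus (P₂O₅))
  0.5x2 ≥ 0.93   (potassium (K₂O))
  x1, x2, x3, x4, x5 ≥ 0.
The minimum-cost mix takes nothing from triple superphosphate, calcium nitrate — only urea, potassium sulfate, MAP. There the nitrogen, phosphorus (P₂O₅), potassium (K₂O) constraints are tight.
So urea = 0.9984 kg, potassium sulfate = 1.86 kg, MAP = 1.37 kg.
Objective = 0.41·0.9984 + 0.7·1.86 + 0.73·1.37 = 2.7114.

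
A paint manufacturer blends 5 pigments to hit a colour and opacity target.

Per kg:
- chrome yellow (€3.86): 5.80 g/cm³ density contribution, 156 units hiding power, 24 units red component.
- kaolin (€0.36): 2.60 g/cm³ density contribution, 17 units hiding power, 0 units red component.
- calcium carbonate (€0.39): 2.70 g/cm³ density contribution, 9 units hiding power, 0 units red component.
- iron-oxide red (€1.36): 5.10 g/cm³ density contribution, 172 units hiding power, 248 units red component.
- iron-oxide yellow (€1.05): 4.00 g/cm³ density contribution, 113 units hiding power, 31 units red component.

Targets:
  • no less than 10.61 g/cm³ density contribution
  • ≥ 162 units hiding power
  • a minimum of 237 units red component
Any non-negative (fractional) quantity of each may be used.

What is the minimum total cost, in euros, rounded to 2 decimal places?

Let x1 = kg of chrome yellow, x2 = kg of kaolin, x3 = kg of calcium carbonate, x4 = kg of iron-oxide red, x5 = kg of iron-oxide yellow.
min 3.86x1 + 0.36x2 + 0.39x3 + 1.36x4 + 1.05x5 s.t.:
  5.8x1 + 2.6x2 + 2.7x3 + 5.1x4 + 4x5 ≥ 10.61   (density contribution)
  156x1 + 17x2 + 9x3 + 172x4 + 113x5 ≥ 162   (hiding power)
  24x1 + 248x4 + 31x5 ≥ 237   (red component)
  x1, x2, x3, x4, x5 ≥ 0.
The optimal basis is {kaolin, iron-oxide red}; chrome yellow, calcium carbonate, iron-oxide yellow drop out. The density contribution and red component requirements are met with equality.
So kaolin = 2.206 kg, iron-oxide red = 0.9556 kg.
Hence cost = 0.36·2.206 + 1.36·0.9556 = €2.0938.

€2.09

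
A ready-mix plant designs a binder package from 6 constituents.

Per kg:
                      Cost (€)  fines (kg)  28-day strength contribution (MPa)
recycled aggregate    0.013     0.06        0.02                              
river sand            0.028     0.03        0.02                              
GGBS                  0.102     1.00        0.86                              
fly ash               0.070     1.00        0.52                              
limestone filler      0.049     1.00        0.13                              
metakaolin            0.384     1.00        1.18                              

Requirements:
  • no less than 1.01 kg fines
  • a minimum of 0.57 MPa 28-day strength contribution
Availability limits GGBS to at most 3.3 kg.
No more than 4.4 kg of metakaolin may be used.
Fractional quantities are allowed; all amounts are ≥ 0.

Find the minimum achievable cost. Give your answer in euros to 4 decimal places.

Set it up as a linear program. Let x1 = kg of recycled aggregate, x2 = kg of river sand, x3 = kg of GGBS, x4 = kg of fly ash, x5 = kg of limestone filler, x6 = kg of metakaolin.
Minimize 0.013x1 + 0.028x2 + 0.102x3 + 0.07x4 + 0.049x5 + 0.384x6 subject to:
  0.06x1 + 0.03x2 + 1x3 + 1x4 + 1x5 + 1x6 ≥ 1.01   (fines)
  0.02x1 + 0.02x2 + 0.86x3 + 0.52x4 + 0.13x5 + 1.18x6 ≥ 0.57   (28-day strength contribution)
  x3 ≤ 3.3
  x6 ≤ 4.4
  x1, x2, x3, x4, x5, x6 ≥ 0.
The minimum-cost mix takes nothing from recycled aggregate, river sand, limestone filler, metakaolin — only GGBS, fly ash. Binding constraints: fines and 28-day strength contribution.
Solving gives x3 = 0.1318, x4 = 0.8782.
Total cost: 0.102·0.1318 + 0.07·0.8782 = 0.074918.

€0.0749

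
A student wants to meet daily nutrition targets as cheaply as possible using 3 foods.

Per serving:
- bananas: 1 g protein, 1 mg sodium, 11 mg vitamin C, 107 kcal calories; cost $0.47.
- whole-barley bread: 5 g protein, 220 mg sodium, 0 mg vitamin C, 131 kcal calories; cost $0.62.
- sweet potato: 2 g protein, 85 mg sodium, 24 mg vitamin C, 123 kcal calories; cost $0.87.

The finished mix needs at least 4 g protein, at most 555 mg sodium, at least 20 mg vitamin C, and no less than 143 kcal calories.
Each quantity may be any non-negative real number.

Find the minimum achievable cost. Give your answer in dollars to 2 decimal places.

$1.01

Treat it as an LP. Let x1 = servings of bananas, x2 = servings of whole-barley bread, x3 = servings of sweet potato.
Minimise 0.47x1 + 0.62x2 + 0.87x3 subject to:
  1x1 + 5x2 + 2x3 ≥ 4   (protein)
  1x1 + 220x2 + 85x3 ≤ 555   (sodium)
  11x1 + 24x3 ≥ 20   (vitamin C)
  107x1 + 131x2 + 123x3 ≥ 143   (calories)
  x1, x2, x3 ≥ 0.
The cheapest feasible vertex uses only whole-barley bread, sweet potato; bananas is not used. There the protein and vitamin C constraints are tight.
So whole-barley bread = 0.4667 servings, sweet potato = 0.8333 servings.
Hence cost = 0.62·0.4667 + 0.87·0.8333 = $1.0143.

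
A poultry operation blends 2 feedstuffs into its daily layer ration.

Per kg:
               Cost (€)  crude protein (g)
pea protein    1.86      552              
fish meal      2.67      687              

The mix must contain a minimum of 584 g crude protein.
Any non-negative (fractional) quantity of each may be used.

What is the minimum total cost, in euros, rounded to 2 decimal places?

Treat it as an LP. Let x1 = kg of pea protein, x2 = kg of fish meal.
Minimize 1.86x1 + 2.67x2 with:
  552x1 + 687x2 ≥ 584   (crude protein)
  x1, x2 ≥ 0.
The minimum-cost mix takes nothing from fish meal — only pea protein. Binding constraint: crude protein.
Solving gives x1 = 1.058.
Objective = 1.86·1.058 = 1.9679.

€1.97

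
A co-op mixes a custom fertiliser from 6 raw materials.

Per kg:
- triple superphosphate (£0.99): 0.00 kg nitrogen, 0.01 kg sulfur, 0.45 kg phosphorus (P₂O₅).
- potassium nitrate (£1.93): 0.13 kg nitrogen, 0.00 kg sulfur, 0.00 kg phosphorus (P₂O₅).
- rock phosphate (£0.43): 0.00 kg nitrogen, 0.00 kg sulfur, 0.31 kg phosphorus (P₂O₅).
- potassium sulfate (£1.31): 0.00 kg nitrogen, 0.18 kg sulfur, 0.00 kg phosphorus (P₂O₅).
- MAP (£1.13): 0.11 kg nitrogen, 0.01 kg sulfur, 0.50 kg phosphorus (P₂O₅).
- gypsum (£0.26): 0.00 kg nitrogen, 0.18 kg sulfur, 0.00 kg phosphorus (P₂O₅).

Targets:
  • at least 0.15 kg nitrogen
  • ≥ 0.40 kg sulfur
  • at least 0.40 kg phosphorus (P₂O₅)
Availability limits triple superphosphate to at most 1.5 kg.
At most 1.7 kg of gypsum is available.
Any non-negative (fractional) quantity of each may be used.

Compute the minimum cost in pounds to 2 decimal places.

Let x1 = kg of triple superphosphate, x2 = kg of potassium nitrate, x3 = kg of rock phosphate, x4 = kg of potassium sulfate, x5 = kg of MAP, x6 = kg of gypsum.
Minimise 0.99x1 + 1.93x2 + 0.43x3 + 1.31x4 + 1.13x5 + 0.26x6 with:
  0.13x2 + 0.11x5 ≥ 0.15   (nitrogen)
  0.01x1 + 0.18x4 + 0.01x5 + 0.18x6 ≥ 0.4   (sulfur)
  0.45x1 + 0.31x3 + 0.5x5 ≥ 0.4   (phosphorus (P₂O₅))
  x1 ≤ 1.5
  x6 ≤ 1.7
  x1, x2, x3, x4, x5, x6 ≥ 0.
At the optimum only potassium sulfate, MAP, gypsum are positive (triple superphosphate, potassium nitrate, rock phosphate = 0). Binding constraints: nitrogen, sulfur, the gypsum cap.
Solving gives x4 = 0.4465, x5 = 1.364, x6 = 1.7.
Total cost: 1.31·0.4465 + 1.13·1.364 + 0.26·1.7 = 2.5682.

£2.57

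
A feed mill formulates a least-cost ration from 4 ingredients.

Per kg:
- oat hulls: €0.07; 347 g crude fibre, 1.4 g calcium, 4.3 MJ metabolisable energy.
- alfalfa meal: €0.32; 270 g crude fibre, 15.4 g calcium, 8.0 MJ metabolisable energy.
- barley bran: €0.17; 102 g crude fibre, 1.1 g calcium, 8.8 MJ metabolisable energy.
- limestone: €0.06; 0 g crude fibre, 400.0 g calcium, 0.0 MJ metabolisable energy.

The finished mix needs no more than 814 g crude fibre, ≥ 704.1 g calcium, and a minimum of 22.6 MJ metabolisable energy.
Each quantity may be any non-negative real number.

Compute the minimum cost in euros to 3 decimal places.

Set it up as a linear program. Let x1 = kg of oat hulls, x2 = kg of alfalfa meal, x3 = kg of barley bran, x4 = kg of limestone.
Minimize 0.07x1 + 0.32x2 + 0.17x3 + 0.06x4 with:
  347x1 + 270x2 + 102x3 ≤ 814   (crude fibre)
  1.4x1 + 15.4x2 + 1.1x3 + 400x4 ≥ 704.1   (calcium)
  4.3x1 + 8x2 + 8.8x3 ≥ 22.6   (metabolisable energy)
  x1, x2, x3, x4 ≥ 0.
The optimal basis is {oat hulls, barley bran, limestone}; alfalfa meal drops out. Binding constraints: crude fibre, calcium, metabolisable energy.
That vertex is x1 = 1.858, x3 = 1.66, x4 = 1.749.
Cost = 0.07·1.858 + 0.17·1.66 + 0.06·1.749 = 0.51720.

€0.517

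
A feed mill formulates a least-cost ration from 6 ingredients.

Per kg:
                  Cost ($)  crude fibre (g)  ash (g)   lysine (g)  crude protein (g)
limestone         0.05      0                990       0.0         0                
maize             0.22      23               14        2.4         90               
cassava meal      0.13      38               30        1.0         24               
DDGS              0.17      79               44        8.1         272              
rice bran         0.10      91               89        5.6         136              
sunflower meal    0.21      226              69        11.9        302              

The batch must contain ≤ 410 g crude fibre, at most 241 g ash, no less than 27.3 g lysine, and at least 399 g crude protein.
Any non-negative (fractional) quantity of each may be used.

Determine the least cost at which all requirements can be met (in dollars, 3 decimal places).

Set it up as a linear program. Let x1 = kg of limestone, x2 = kg of maize, x3 = kg of cassava meal, x4 = kg of DDGS, x5 = kg of rice bran, x6 = kg of sunflower meal.
min 0.05x1 + 0.22x2 + 0.13x3 + 0.17x4 + 0.1x5 + 0.21x6 with:
  23x2 + 38x3 + 79x4 + 91x5 + 226x6 ≤ 410   (crude fibre)
  990x1 + 14x2 + 30x3 + 44x4 + 89x5 + 69x6 ≤ 241   (ash)
  2.4x2 + 1x3 + 8.1x4 + 5.6x5 + 11.9x6 ≥ 27.3   (lysine)
  90x2 + 24x3 + 272x4 + 136x5 + 302x6 ≥ 399   (crude protein)
  x1, x2, x3, x4, x5, x6 ≥ 0.
At the optimum only DDGS, rice bran, sunflower meal are positive (limestone, maize, cassava meal = 0). The crude fibre, ash, lysine requirements are met with equality.
So DDGS = 1.137 kg, rice bran = 1.523 kg, sunflower meal = 0.8035 kg.
Cost = 0.17·1.137 + 0.1·1.523 + 0.21·0.8035 = 0.51433.

$0.514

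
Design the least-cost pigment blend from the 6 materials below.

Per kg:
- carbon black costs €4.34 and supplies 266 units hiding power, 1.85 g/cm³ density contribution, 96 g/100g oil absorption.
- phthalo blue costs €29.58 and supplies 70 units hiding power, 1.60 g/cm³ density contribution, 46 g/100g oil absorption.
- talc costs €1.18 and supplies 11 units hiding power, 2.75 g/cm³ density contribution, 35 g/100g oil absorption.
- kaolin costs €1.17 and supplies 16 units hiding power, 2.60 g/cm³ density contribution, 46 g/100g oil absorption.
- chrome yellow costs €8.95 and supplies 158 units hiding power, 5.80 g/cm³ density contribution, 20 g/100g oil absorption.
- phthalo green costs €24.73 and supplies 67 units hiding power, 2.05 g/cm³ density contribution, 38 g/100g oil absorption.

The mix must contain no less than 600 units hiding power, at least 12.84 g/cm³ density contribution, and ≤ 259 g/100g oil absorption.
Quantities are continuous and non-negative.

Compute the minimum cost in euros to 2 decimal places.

This is a linear program. Let x1 = kg of carbon black, x2 = kg of phthalo blue, x3 = kg of talc, x4 = kg of kaolin, x5 = kg of chrome yellow, x6 = kg of phthalo green.
Minimise 4.34x1 + 29.58x2 + 1.18x3 + 1.17x4 + 8.95x5 + 24.73x6 s.t.:
  266x1 + 70x2 + 11x3 + 16x4 + 158x5 + 67x6 ≥ 600   (hiding power)
  1.85x1 + 1.6x2 + 2.75x3 + 2.6x4 + 5.8x5 + 2.05x6 ≥ 12.84   (density contribution)
  96x1 + 46x2 + 35x3 + 46x4 + 20x5 + 38x6 ≤ 259   (oil absorption)
  x1, x2, x3, x4, x5, x6 ≥ 0.
The minimum-cost mix takes nothing from phthalo blue, kaolin, phthalo green — only carbon black, talc, chrome yellow. There the hiding power, density contribution, oil absorption constraints are tight.
So carbon black = 1.791 kg, talc = 2.126 kg, chrome yellow = 0.6348 kg.
Objective = 4.34·1.791 + 1.18·2.126 + 8.95·0.6348 = 15.9631.

€15.96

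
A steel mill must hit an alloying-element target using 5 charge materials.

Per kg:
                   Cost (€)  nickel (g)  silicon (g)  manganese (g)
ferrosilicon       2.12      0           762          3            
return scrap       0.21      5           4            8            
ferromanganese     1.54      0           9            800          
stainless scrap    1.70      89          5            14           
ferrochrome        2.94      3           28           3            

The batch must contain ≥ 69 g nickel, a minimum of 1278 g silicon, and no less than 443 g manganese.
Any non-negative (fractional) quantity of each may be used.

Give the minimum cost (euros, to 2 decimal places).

€5.67

Let x1 = kg of ferrosilicon, x2 = kg of return scrap, x3 = kg of ferromanganese, x4 = kg of stainless scrap, x5 = kg of ferrochrome.
Minimize 2.12x1 + 0.21x2 + 1.54x3 + 1.7x4 + 2.94x5 subject to:
  5x2 + 89x4 + 3x5 ≥ 69   (nickel)
  762x1 + 4x2 + 9x3 + 5x4 + 28x5 ≥ 1278   (silicon)
  3x1 + 8x2 + 800x3 + 14x4 + 3x5 ≥ 443   (manganese)
  x1, x2, x3, x4, x5 ≥ 0.
The cheapest feasible vertex uses only ferrosilicon, ferromanganese, stainless scrap; return scrap, ferrochrome are not used. Binding constraints: nickel, silicon, manganese.
Optimal quantities: ferrosilicon = 1.666 kg, ferromanganese = 0.5339 kg, stainless scrap = 0.7753 kg.
Hence cost = 2.12·1.666 + 1.54·0.5339 + 1.7·0.7753 = €5.6721.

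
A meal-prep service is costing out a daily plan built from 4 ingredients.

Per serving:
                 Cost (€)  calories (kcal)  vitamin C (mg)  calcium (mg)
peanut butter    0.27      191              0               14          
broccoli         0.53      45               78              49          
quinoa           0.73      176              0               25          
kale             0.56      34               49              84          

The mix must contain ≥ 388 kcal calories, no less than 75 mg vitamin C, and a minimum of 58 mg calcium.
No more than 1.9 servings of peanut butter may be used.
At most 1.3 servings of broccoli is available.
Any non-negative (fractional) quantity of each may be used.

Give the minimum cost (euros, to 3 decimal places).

€0.997

Set it up as a linear program. Let x1 = servings of peanut butter, x2 = servings of broccoli, x3 = servings of quinoa, x4 = servings of kale.
min 0.27x1 + 0.53x2 + 0.73x3 + 0.56x4 with:
  191x1 + 45x2 + 176x3 + 34x4 ≥ 388   (calories)
  78x2 + 49x4 ≥ 75   (vitamin C)
  14x1 + 49x2 + 25x3 + 84x4 ≥ 58   (calcium)
  x1 ≤ 1.9
  x2 ≤ 1.3
  x1, x2, x3, x4 ≥ 0.
At the optimum only peanut butter, broccoli are positive (quinoa, kale = 0). Binding constraints: calories and vitamin C.
That vertex is x1 = 1.805, x2 = 0.9615.
Hence cost = 0.27·1.805 + 0.53·0.9615 = €0.99695.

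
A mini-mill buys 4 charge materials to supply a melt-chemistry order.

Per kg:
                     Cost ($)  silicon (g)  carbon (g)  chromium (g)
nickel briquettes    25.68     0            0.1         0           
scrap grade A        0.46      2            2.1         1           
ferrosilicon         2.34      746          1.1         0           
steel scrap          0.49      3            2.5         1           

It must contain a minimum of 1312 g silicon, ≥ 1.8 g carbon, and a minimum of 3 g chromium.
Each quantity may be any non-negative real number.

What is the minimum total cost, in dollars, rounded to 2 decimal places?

This is a linear program. Let x1 = kg of nickel briquettes, x2 = kg of scrap grade A, x3 = kg of ferrosilicon, x4 = kg of steel scrap.
min 25.68x1 + 0.46x2 + 2.34x3 + 0.49x4 with:
  2x2 + 746x3 + 3x4 ≥ 1312   (silicon)
  0.1x1 + 2.1x2 + 1.1x3 + 2.5x4 ≥ 1.8   (carbon)
  1x2 + 1x4 ≥ 3   (chromium)
  x1, x2, x3, x4 ≥ 0.
At the optimum only scrap grade A, ferrosilicon are positive (nickel briquettes, steel scrap = 0). Binding constraints: silicon and chromium.
Solving gives x2 = 3, x3 = 1.751.
Total cost: 0.46·3 + 2.34·1.751 = 5.4773.

$5.48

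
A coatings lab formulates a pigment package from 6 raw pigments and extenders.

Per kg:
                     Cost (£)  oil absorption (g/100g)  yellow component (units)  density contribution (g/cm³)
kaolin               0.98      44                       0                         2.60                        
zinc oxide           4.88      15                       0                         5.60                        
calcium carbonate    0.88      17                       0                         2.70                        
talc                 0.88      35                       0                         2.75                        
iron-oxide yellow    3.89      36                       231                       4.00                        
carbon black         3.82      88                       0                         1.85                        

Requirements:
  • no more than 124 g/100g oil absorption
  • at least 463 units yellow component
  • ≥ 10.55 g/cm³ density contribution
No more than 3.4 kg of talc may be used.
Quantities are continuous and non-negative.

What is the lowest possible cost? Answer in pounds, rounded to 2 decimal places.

£8.61

Set it up as a linear program. Let x1 = kg of kaolin, x2 = kg of zinc oxide, x3 = kg of calcium carbonate, x4 = kg of talc, x5 = kg of iron-oxide yellow, x6 = kg of carbon black.
min 0.98x1 + 4.88x2 + 0.88x3 + 0.88x4 + 3.89x5 + 3.82x6 s.t.:
  44x1 + 15x2 + 17x3 + 35x4 + 36x5 + 88x6 ≤ 124   (oil absorption)
  231x5 ≥ 463   (yellow component)
  2.6x1 + 5.6x2 + 2.7x3 + 2.75x4 + 4x5 + 1.85x6 ≥ 10.55   (density contribution)
  x4 ≤ 3.4
  x1, x2, x3, x4, x5, x6 ≥ 0.
At the optimum only talc, iron-oxide yellow are positive (kaolin, zinc oxide, calcium carbonate, carbon black = 0). There the yellow component and density contribution constraints are tight.
Optimal quantities: talc = 0.921 kg, iron-oxide yellow = 2.004 kg.
Objective = 0.88·0.921 + 3.89·2.004 = 8.6060.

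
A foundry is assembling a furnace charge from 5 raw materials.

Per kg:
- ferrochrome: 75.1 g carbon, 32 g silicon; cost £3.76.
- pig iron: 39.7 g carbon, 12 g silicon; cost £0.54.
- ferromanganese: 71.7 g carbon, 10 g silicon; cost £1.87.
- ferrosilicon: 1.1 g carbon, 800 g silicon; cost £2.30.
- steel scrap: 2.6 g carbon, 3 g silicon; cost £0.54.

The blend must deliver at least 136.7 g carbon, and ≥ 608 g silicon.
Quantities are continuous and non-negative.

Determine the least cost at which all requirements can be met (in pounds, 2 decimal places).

Let x1 = kg of ferrochrome, x2 = kg of pig iron, x3 = kg of ferromanganese, x4 = kg of ferrosilicon, x5 = kg of steel scrap.
min 3.76x1 + 0.54x2 + 1.87x3 + 2.3x4 + 0.54x5 subject to:
  75.1x1 + 39.7x2 + 71.7x3 + 1.1x4 + 2.6x5 ≥ 136.7   (carbon)
  32x1 + 12x2 + 10x3 + 800x4 + 3x5 ≥ 608   (silicon)
  x1, x2, x3, x4, x5 ≥ 0.
The minimum-cost mix takes nothing from ferrochrome, ferromanganese, steel scrap — only pig iron, ferrosilicon. There the carbon and silicon constraints are tight.
So pig iron = 3.424 kg, ferrosilicon = 0.7086 kg.
Cost = 0.54·3.424 + 2.3·0.7086 = 3.4787.

£3.48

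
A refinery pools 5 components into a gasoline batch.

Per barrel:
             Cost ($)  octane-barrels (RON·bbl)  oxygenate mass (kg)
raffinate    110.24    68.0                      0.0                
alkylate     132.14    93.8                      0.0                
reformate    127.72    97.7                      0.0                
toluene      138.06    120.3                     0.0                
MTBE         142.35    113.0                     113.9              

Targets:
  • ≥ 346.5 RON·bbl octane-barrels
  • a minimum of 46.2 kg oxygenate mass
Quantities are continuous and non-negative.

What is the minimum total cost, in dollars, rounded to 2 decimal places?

Let x1 = barrels of raffinate, x2 = barrels of alkylate, x3 = barrels of reformate, x4 = barrels of toluene, x5 = barrels of MTBE.
Minimize 110.24x1 + 132.14x2 + 127.72x3 + 138.06x4 + 142.35x5 s.t.:
  68x1 + 93.8x2 + 97.7x3 + 120.3x4 + 113x5 ≥ 346.5   (octane-barrels)
  113.9x5 ≥ 46.2   (oxygenate mass)
  x1, x2, x3, x4, x5 ≥ 0.
At the optimum only toluene, MTBE are positive (raffinate, alkylate, reformate = 0). The octane-barrels and oxygenate mass requirements are met with equality.
So toluene = 2.4993 barrels, MTBE = 0.40562 barrels.
Total cost: 138.06·2.4993 + 142.35·0.40562 = 402.7934.

$402.79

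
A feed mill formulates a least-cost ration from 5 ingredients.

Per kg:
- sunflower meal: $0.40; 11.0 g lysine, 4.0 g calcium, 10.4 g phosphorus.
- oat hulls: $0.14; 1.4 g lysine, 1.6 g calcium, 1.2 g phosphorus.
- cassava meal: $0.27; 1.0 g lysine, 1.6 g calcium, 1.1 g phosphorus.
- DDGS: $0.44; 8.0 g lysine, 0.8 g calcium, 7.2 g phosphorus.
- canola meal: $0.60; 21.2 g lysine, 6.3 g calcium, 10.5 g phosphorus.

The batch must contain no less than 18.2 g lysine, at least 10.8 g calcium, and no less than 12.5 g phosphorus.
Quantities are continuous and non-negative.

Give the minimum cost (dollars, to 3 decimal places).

This is a linear program. Let x1 = kg of sunflower meal, x2 = kg of oat hulls, x3 = kg of cassava meal, x4 = kg of DDGS, x5 = kg of canola meal.
Minimize 0.4x1 + 0.14x2 + 0.27x3 + 0.44x4 + 0.6x5 s.t.:
  11x1 + 1.4x2 + 1x3 + 8x4 + 21.2x5 ≥ 18.2   (lysine)
  4x1 + 1.6x2 + 1.6x3 + 0.8x4 + 6.3x5 ≥ 10.8   (calcium)
  10.4x1 + 1.2x2 + 1.1x3 + 7.2x4 + 10.5x5 ≥ 12.5   (phosphorus)
  x1, x2, x3, x4, x5 ≥ 0.
The minimum-cost mix takes nothing from cassava meal, DDGS — only sunflower meal, oat hulls, canola meal. Binding constraints: lysine, calcium, phosphorus.
That vertex is x1 = 0.2541, x2 = 4.397, x5 = 0.4363.
Hence cost = 0.4·0.2541 + 0.14·4.397 + 0.6·0.4363 = $0.97900.

$0.979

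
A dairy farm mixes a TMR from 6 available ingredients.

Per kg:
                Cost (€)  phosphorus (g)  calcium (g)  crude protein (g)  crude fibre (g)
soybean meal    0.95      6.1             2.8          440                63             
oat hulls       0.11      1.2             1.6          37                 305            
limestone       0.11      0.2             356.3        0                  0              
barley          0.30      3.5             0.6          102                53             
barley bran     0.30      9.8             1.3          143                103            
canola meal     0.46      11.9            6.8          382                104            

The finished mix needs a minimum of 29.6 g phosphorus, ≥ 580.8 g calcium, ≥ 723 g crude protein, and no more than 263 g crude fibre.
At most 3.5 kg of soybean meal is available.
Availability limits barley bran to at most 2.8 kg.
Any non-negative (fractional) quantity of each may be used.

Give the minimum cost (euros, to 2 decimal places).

€1.27

Let x1 = kg of soybean meal, x2 = kg of oat hulls, x3 = kg of limestone, x4 = kg of barley, x5 = kg of barley bran, x6 = kg of canola meal.
Minimise 0.95x1 + 0.11x2 + 0.11x3 + 0.3x4 + 0.3x5 + 0.46x6 with:
  6.1x1 + 1.2x2 + 0.2x3 + 3.5x4 + 9.8x5 + 11.9x6 ≥ 29.6   (phosphorus)
  2.8x1 + 1.6x2 + 356.3x3 + 0.6x4 + 1.3x5 + 6.8x6 ≥ 580.8   (calcium)
  440x1 + 37x2 + 102x4 + 143x5 + 382x6 ≥ 723   (crude protein)
  63x1 + 305x2 + 53x4 + 103x5 + 104x6 ≤ 263   (crude fibre)
  x1 ≤ 3.5
  x5 ≤ 2.8
  x1, x2, x3, x4, x5, x6 ≥ 0.
At the optimum only limestone, barley bran, canola meal are positive (soybean meal, oat hulls, barley = 0). The phosphorus, calcium, crude fibre requirements are met with equality.
That vertex is x3 = 1.588, x5 = 0.4084, x6 = 2.124.
Cost = 0.11·1.588 + 0.3·0.4084 + 0.46·2.124 = 1.2742.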